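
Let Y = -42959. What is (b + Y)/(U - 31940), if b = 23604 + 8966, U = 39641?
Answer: -3463/2567 ≈ -1.3490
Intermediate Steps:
b = 32570
(b + Y)/(U - 31940) = (32570 - 42959)/(39641 - 31940) = -10389/7701 = -10389*1/7701 = -3463/2567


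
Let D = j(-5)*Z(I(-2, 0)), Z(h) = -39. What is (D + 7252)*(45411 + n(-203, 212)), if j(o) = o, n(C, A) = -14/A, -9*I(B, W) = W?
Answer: 35846573873/106 ≈ 3.3817e+8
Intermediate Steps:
I(B, W) = -W/9
D = 195 (D = -5*(-39) = 195)
(D + 7252)*(45411 + n(-203, 212)) = (195 + 7252)*(45411 - 14/212) = 7447*(45411 - 14*1/212) = 7447*(45411 - 7/106) = 7447*(4813559/106) = 35846573873/106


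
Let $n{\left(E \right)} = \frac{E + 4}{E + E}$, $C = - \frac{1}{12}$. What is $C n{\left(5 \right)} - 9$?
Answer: $- \frac{363}{40} \approx -9.075$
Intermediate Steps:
$C = - \frac{1}{12}$ ($C = \left(-1\right) \frac{1}{12} = - \frac{1}{12} \approx -0.083333$)
$n{\left(E \right)} = \frac{4 + E}{2 E}$
$C n{\left(5 \right)} - 9 = - \frac{\frac{1}{2} \cdot \frac{1}{5} \left(4 + 5\right)}{12} - 9 = - \frac{\frac{1}{2} \cdot \frac{1}{5} \cdot 9}{12} - 9 = \left(- \frac{1}{12}\right) \frac{9}{10} - 9 = - \frac{3}{40} - 9 = - \frac{363}{40}$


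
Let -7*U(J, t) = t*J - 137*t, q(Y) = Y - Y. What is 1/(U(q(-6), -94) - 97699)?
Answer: -7/696771 ≈ -1.0046e-5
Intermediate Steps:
q(Y) = 0
U(J, t) = 137*t/7 - J*t/7 (U(J, t) = -(t*J - 137*t)/7 = -(J*t - 137*t)/7 = -(-137*t + J*t)/7 = 137*t/7 - J*t/7)
1/(U(q(-6), -94) - 97699) = 1/((⅐)*(-94)*(137 - 1*0) - 97699) = 1/((⅐)*(-94)*(137 + 0) - 97699) = 1/((⅐)*(-94)*137 - 97699) = 1/(-12878/7 - 97699) = 1/(-696771/7) = -7/696771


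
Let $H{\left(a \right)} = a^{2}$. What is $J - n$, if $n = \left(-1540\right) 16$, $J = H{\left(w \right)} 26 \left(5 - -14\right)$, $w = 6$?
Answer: $42424$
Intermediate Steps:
$J = 17784$ ($J = 6^{2} \cdot 26 \left(5 - -14\right) = 36 \cdot 26 \left(5 + 14\right) = 936 \cdot 19 = 17784$)
$n = -24640$
$J - n = 17784 - -24640 = 17784 + 24640 = 42424$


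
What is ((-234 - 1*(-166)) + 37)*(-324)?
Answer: 10044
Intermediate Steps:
((-234 - 1*(-166)) + 37)*(-324) = ((-234 + 166) + 37)*(-324) = (-68 + 37)*(-324) = -31*(-324) = 10044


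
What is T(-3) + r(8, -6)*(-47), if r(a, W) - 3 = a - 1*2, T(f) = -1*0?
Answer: -423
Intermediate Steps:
T(f) = 0
r(a, W) = 1 + a (r(a, W) = 3 + (a - 1*2) = 3 + (a - 2) = 3 + (-2 + a) = 1 + a)
T(-3) + r(8, -6)*(-47) = 0 + (1 + 8)*(-47) = 0 + 9*(-47) = 0 - 423 = -423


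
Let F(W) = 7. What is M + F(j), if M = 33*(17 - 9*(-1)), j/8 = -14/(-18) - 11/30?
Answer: 865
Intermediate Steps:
j = 148/45 (j = 8*(-14/(-18) - 11/30) = 8*(-14*(-1/18) - 11*1/30) = 8*(7/9 - 11/30) = 8*(37/90) = 148/45 ≈ 3.2889)
M = 858 (M = 33*(17 + 9) = 33*26 = 858)
M + F(j) = 858 + 7 = 865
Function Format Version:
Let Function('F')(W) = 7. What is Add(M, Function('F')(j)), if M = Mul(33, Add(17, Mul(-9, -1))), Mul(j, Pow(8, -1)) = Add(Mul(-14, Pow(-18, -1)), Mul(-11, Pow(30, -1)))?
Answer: 865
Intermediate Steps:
j = Rational(148, 45) (j = Mul(8, Add(Mul(-14, Pow(-18, -1)), Mul(-11, Pow(30, -1)))) = Mul(8, Add(Mul(-14, Rational(-1, 18)), Mul(-11, Rational(1, 30)))) = Mul(8, Add(Rational(7, 9), Rational(-11, 30))) = Mul(8, Rational(37, 90)) = Rational(148, 45) ≈ 3.2889)
M = 858 (M = Mul(33, Add(17, 9)) = Mul(33, 26) = 858)
Add(M, Function('F')(j)) = Add(858, 7) = 865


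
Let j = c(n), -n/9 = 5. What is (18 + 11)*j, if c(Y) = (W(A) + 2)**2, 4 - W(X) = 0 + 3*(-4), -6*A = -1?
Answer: 9396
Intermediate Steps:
A = 1/6 (A = -1/6*(-1) = 1/6 ≈ 0.16667)
n = -45 (n = -9*5 = -45)
W(X) = 16 (W(X) = 4 - (0 + 3*(-4)) = 4 - (0 - 12) = 4 - 1*(-12) = 4 + 12 = 16)
c(Y) = 324 (c(Y) = (16 + 2)**2 = 18**2 = 324)
j = 324
(18 + 11)*j = (18 + 11)*324 = 29*324 = 9396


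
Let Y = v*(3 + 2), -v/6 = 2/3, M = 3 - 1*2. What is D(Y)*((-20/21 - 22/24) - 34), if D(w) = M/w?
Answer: 3013/1680 ≈ 1.7935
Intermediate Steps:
M = 1 (M = 3 - 2 = 1)
v = -4 (v = -12/3 = -6*⅔ = -4)
Y = -20 (Y = -4*(3 + 2) = -4*5 = -20)
D(w) = 1/w
D(Y)*((-20/21 - 22/24) - 34) = ((-20/21 - 22/24) - 34)/(-20) = -((-20*1/21 - 22*1/24) - 34)/20 = -((-20/21 - 11/12) - 34)/20 = -(-157/84 - 34)/20 = -1/20*(-3013/84) = 3013/1680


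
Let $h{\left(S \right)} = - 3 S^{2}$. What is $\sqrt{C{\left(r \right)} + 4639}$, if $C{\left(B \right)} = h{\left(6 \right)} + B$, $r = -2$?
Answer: $\sqrt{4529} \approx 67.298$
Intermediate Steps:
$C{\left(B \right)} = -108 + B$ ($C{\left(B \right)} = - 3 \cdot 6^{2} + B = \left(-3\right) 36 + B = -108 + B$)
$\sqrt{C{\left(r \right)} + 4639} = \sqrt{\left(-108 - 2\right) + 4639} = \sqrt{-110 + 4639} = \sqrt{4529}$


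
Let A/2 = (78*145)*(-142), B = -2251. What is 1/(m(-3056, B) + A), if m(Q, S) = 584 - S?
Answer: -1/3209205 ≈ -3.1160e-7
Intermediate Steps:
A = -3212040 (A = 2*((78*145)*(-142)) = 2*(11310*(-142)) = 2*(-1606020) = -3212040)
1/(m(-3056, B) + A) = 1/((584 - 1*(-2251)) - 3212040) = 1/((584 + 2251) - 3212040) = 1/(2835 - 3212040) = 1/(-3209205) = -1/3209205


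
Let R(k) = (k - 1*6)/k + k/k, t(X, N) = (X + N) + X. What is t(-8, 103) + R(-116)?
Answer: 5165/58 ≈ 89.052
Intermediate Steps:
t(X, N) = N + 2*X (t(X, N) = (N + X) + X = N + 2*X)
R(k) = 1 + (-6 + k)/k (R(k) = (k - 6)/k + 1 = (-6 + k)/k + 1 = 1 + (-6 + k)/k)
t(-8, 103) + R(-116) = (103 + 2*(-8)) + (2 - 6/(-116)) = (103 - 16) + (2 - 6*(-1/116)) = 87 + (2 + 3/58) = 87 + 119/58 = 5165/58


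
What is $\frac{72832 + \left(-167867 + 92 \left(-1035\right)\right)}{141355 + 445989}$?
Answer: $- \frac{190255}{587344} \approx -0.32392$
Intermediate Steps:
$\frac{72832 + \left(-167867 + 92 \left(-1035\right)\right)}{141355 + 445989} = \frac{72832 - 263087}{587344} = \left(72832 - 263087\right) \frac{1}{587344} = \left(-190255\right) \frac{1}{587344} = - \frac{190255}{587344}$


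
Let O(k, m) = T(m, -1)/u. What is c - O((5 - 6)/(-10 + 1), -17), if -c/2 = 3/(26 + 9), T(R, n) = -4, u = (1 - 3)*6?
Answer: -53/105 ≈ -0.50476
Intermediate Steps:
u = -12 (u = -2*6 = -12)
O(k, m) = ⅓ (O(k, m) = -4/(-12) = -4*(-1/12) = ⅓)
c = -6/35 (c = -2*3/(26 + 9) = -2*3/35 = -6/35 ≈ -0.17143)
c - O((5 - 6)/(-10 + 1), -17) = -6/35 - 1*⅓ = -6/35 - ⅓ = -53/105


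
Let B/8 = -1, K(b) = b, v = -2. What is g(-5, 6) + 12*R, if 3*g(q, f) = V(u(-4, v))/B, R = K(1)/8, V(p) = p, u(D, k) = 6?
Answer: 5/4 ≈ 1.2500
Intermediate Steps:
B = -8 (B = 8*(-1) = -8)
R = ⅛ (R = 1/8 = 1*(⅛) = ⅛ ≈ 0.12500)
g(q, f) = -¼ (g(q, f) = (6/(-8))/3 = (6*(-⅛))/3 = (⅓)*(-¾) = -¼)
g(-5, 6) + 12*R = -¼ + 12*(⅛) = -¼ + 3/2 = 5/4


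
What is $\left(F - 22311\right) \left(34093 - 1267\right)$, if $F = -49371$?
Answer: $-2353033332$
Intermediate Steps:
$\left(F - 22311\right) \left(34093 - 1267\right) = \left(-49371 - 22311\right) \left(34093 - 1267\right) = \left(-71682\right) 32826 = -2353033332$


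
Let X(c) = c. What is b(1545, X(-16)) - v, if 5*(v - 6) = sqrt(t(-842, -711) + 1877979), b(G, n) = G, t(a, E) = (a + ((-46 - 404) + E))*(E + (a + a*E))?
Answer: 1539 - 2*I*sqrt(298532837)/5 ≈ 1539.0 - 6911.2*I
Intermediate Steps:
t(a, E) = (-450 + E + a)*(E + a + E*a) (t(a, E) = (a + (-450 + E))*(E + (a + E*a)) = (-450 + E + a)*(E + a + E*a))
v = 6 + 2*I*sqrt(298532837)/5 (v = 6 + sqrt(((-711)**2 + (-842)**2 - 450*(-711) - 450*(-842) - 711*(-842)**2 - 842*(-711)**2 - 448*(-711)*(-842)) + 1877979)/5 = 6 + sqrt((505521 + 708964 + 319950 + 378900 - 711*708964 - 842*505521 - 268200576) + 1877979)/5 = 6 + sqrt((505521 + 708964 + 319950 + 378900 - 504073404 - 425648682 - 268200576) + 1877979)/5 = 6 + sqrt(-1196009327 + 1877979)/5 = 6 + sqrt(-1194131348)/5 = 6 + (2*I*sqrt(298532837))/5 = 6 + 2*I*sqrt(298532837)/5 ≈ 6.0 + 6911.2*I)
b(1545, X(-16)) - v = 1545 - (6 + 2*I*sqrt(298532837)/5) = 1545 + (-6 - 2*I*sqrt(298532837)/5) = 1539 - 2*I*sqrt(298532837)/5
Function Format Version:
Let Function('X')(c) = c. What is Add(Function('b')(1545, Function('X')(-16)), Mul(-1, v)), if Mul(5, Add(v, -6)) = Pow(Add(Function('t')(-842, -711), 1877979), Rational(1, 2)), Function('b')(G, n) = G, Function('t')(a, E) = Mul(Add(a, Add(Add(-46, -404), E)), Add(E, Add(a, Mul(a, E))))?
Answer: Add(1539, Mul(Rational(-2, 5), I, Pow(298532837, Rational(1, 2)))) ≈ Add(1539.0, Mul(-6911.2, I))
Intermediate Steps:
Function('t')(a, E) = Mul(Add(-450, E, a), Add(E, a, Mul(E, a))) (Function('t')(a, E) = Mul(Add(a, Add(-450, E)), Add(E, Add(a, Mul(E, a)))) = Mul(Add(-450, E, a), Add(E, a, Mul(E, a))))
v = Add(6, Mul(Rational(2, 5), I, Pow(298532837, Rational(1, 2)))) (v = Add(6, Mul(Rational(1, 5), Pow(Add(Add(Pow(-711, 2), Pow(-842, 2), Mul(-450, -711), Mul(-450, -842), Mul(-711, Pow(-842, 2)), Mul(-842, Pow(-711, 2)), Mul(-448, -711, -842)), 1877979), Rational(1, 2)))) = Add(6, Mul(Rational(1, 5), Pow(Add(Add(505521, 708964, 319950, 378900, Mul(-711, 708964), Mul(-842, 505521), -268200576), 1877979), Rational(1, 2)))) = Add(6, Mul(Rational(1, 5), Pow(Add(Add(505521, 708964, 319950, 378900, -504073404, -425648682, -268200576), 1877979), Rational(1, 2)))) = Add(6, Mul(Rational(1, 5), Pow(Add(-1196009327, 1877979), Rational(1, 2)))) = Add(6, Mul(Rational(1, 5), Pow(-1194131348, Rational(1, 2)))) = Add(6, Mul(Rational(1, 5), Mul(2, I, Pow(298532837, Rational(1, 2))))) = Add(6, Mul(Rational(2, 5), I, Pow(298532837, Rational(1, 2)))) ≈ Add(6.0000, Mul(6911.2, I)))
Add(Function('b')(1545, Function('X')(-16)), Mul(-1, v)) = Add(1545, Mul(-1, Add(6, Mul(Rational(2, 5), I, Pow(298532837, Rational(1, 2)))))) = Add(1545, Add(-6, Mul(Rational(-2, 5), I, Pow(298532837, Rational(1, 2))))) = Add(1539, Mul(Rational(-2, 5), I, Pow(298532837, Rational(1, 2))))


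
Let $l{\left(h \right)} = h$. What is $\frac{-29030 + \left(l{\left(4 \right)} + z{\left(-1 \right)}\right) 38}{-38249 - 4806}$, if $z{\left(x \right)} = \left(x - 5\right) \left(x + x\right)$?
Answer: $\frac{28422}{43055} \approx 0.66013$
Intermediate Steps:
$z{\left(x \right)} = 2 x \left(-5 + x\right)$ ($z{\left(x \right)} = \left(-5 + x\right) 2 x = 2 x \left(-5 + x\right)$)
$\frac{-29030 + \left(l{\left(4 \right)} + z{\left(-1 \right)}\right) 38}{-38249 - 4806} = \frac{-29030 + \left(4 + 2 \left(-1\right) \left(-5 - 1\right)\right) 38}{-38249 - 4806} = \frac{-29030 + \left(4 + 2 \left(-1\right) \left(-6\right)\right) 38}{-43055} = \left(-29030 + \left(4 + 12\right) 38\right) \left(- \frac{1}{43055}\right) = \left(-29030 + 16 \cdot 38\right) \left(- \frac{1}{43055}\right) = \left(-29030 + 608\right) \left(- \frac{1}{43055}\right) = \left(-28422\right) \left(- \frac{1}{43055}\right) = \frac{28422}{43055}$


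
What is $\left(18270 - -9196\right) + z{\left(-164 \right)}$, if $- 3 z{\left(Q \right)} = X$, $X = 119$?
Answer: $\frac{82279}{3} \approx 27426.0$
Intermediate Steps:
$z{\left(Q \right)} = - \frac{119}{3}$ ($z{\left(Q \right)} = \left(- \frac{1}{3}\right) 119 = - \frac{119}{3}$)
$\left(18270 - -9196\right) + z{\left(-164 \right)} = \left(18270 - -9196\right) - \frac{119}{3} = \left(18270 + 9196\right) - \frac{119}{3} = 27466 - \frac{119}{3} = \frac{82279}{3}$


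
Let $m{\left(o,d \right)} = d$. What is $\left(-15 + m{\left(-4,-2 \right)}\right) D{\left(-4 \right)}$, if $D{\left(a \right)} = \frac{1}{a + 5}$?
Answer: $-17$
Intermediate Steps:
$D{\left(a \right)} = \frac{1}{5 + a}$
$\left(-15 + m{\left(-4,-2 \right)}\right) D{\left(-4 \right)} = \frac{-15 - 2}{5 - 4} = - \frac{17}{1} = \left(-17\right) 1 = -17$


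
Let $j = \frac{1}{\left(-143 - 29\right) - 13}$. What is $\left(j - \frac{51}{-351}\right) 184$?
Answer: $\frac{557152}{21645} \approx 25.74$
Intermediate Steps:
$j = - \frac{1}{185}$ ($j = \frac{1}{-172 - 13} = \frac{1}{-185} = - \frac{1}{185} \approx -0.0054054$)
$\left(j - \frac{51}{-351}\right) 184 = \left(- \frac{1}{185} - \frac{51}{-351}\right) 184 = \left(- \frac{1}{185} - - \frac{17}{117}\right) 184 = \left(- \frac{1}{185} + \frac{17}{117}\right) 184 = \frac{3028}{21645} \cdot 184 = \frac{557152}{21645}$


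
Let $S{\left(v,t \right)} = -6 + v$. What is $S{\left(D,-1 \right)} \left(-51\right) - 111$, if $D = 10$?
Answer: $-315$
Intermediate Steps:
$S{\left(D,-1 \right)} \left(-51\right) - 111 = \left(-6 + 10\right) \left(-51\right) - 111 = 4 \left(-51\right) - 111 = -204 - 111 = -315$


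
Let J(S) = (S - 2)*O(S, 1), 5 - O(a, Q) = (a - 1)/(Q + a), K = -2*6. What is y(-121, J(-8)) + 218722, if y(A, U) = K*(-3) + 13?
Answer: 218771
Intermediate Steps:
K = -12
O(a, Q) = 5 - (-1 + a)/(Q + a) (O(a, Q) = 5 - (a - 1)/(Q + a) = 5 - (-1 + a)/(Q + a))
J(S) = (-2 + S)*(6 + 4*S)/(1 + S) (J(S) = (S - 2)*((1 + 4*S + 5*1)/(1 + S)) = (-2 + S)*((1 + 4*S + 5)/(1 + S)) = (-2 + S)*((6 + 4*S)/(1 + S)) = (-2 + S)*(6 + 4*S)/(1 + S))
y(A, U) = 49 (y(A, U) = -12*(-3) + 13 = 36 + 13 = 49)
y(-121, J(-8)) + 218722 = 49 + 218722 = 218771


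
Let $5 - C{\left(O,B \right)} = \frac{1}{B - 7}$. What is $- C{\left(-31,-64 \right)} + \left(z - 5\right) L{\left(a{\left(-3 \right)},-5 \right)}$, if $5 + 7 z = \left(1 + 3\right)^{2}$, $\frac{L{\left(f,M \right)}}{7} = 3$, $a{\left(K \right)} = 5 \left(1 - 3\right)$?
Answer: $- \frac{5468}{71} \approx -77.014$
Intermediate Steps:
$a{\left(K \right)} = -10$ ($a{\left(K \right)} = 5 \left(-2\right) = -10$)
$L{\left(f,M \right)} = 21$ ($L{\left(f,M \right)} = 7 \cdot 3 = 21$)
$z = \frac{11}{7}$ ($z = - \frac{5}{7} + \frac{\left(1 + 3\right)^{2}}{7} = - \frac{5}{7} + \frac{4^{2}}{7} = - \frac{5}{7} + \frac{1}{7} \cdot 16 = - \frac{5}{7} + \frac{16}{7} = \frac{11}{7} \approx 1.5714$)
$C{\left(O,B \right)} = 5 - \frac{1}{-7 + B}$ ($C{\left(O,B \right)} = 5 - \frac{1}{B - 7} = 5 - \frac{1}{-7 + B}$)
$- C{\left(-31,-64 \right)} + \left(z - 5\right) L{\left(a{\left(-3 \right)},-5 \right)} = - \frac{-36 + 5 \left(-64\right)}{-7 - 64} + \left(\frac{11}{7} - 5\right) 21 = - \frac{-36 - 320}{-71} - 72 = - \frac{\left(-1\right) \left(-356\right)}{71} - 72 = \left(-1\right) \frac{356}{71} - 72 = - \frac{356}{71} - 72 = - \frac{5468}{71}$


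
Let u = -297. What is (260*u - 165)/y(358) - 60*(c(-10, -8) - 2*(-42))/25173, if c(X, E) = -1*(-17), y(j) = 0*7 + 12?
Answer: -216453925/33564 ≈ -6449.0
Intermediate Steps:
y(j) = 12 (y(j) = 0 + 12 = 12)
c(X, E) = 17
(260*u - 165)/y(358) - 60*(c(-10, -8) - 2*(-42))/25173 = (260*(-297) - 165)/12 - 60*(17 - 2*(-42))/25173 = (-77220 - 165)*(1/12) - 60*(17 + 84)*(1/25173) = -77385*1/12 - 60*101*(1/25173) = -25795/4 - 6060*1/25173 = -25795/4 - 2020/8391 = -216453925/33564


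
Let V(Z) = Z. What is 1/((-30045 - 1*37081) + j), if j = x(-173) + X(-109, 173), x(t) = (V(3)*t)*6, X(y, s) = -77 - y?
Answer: -1/70208 ≈ -1.4243e-5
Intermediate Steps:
x(t) = 18*t (x(t) = (3*t)*6 = 18*t)
j = -3082 (j = 18*(-173) + (-77 - 1*(-109)) = -3114 + (-77 + 109) = -3114 + 32 = -3082)
1/((-30045 - 1*37081) + j) = 1/((-30045 - 1*37081) - 3082) = 1/((-30045 - 37081) - 3082) = 1/(-67126 - 3082) = 1/(-70208) = -1/70208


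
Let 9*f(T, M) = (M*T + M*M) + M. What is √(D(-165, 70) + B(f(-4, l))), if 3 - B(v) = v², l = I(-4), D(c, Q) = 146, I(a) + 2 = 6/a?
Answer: √184823/36 ≈ 11.942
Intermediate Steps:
I(a) = -2 + 6/a
l = -7/2 (l = -2 + 6/(-4) = -2 + 6*(-¼) = -2 - 3/2 = -7/2 ≈ -3.5000)
f(T, M) = M/9 + M²/9 + M*T/9 (f(T, M) = ((M*T + M*M) + M)/9 = ((M*T + M²) + M)/9 = ((M² + M*T) + M)/9 = (M + M² + M*T)/9 = M/9 + M²/9 + M*T/9)
B(v) = 3 - v²
√(D(-165, 70) + B(f(-4, l))) = √(146 + (3 - ((⅑)*(-7/2)*(1 - 7/2 - 4))²)) = √(146 + (3 - ((⅑)*(-7/2)*(-13/2))²)) = √(146 + (3 - (91/36)²)) = √(146 + (3 - 1*8281/1296)) = √(146 + (3 - 8281/1296)) = √(146 - 4393/1296) = √(184823/1296) = √184823/36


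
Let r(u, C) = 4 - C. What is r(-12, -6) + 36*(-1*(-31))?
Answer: 1126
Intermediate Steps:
r(-12, -6) + 36*(-1*(-31)) = (4 - 1*(-6)) + 36*(-1*(-31)) = (4 + 6) + 36*31 = 10 + 1116 = 1126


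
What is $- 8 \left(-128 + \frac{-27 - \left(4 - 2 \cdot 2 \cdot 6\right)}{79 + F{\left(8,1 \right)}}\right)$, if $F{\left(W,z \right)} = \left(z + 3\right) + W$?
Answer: $\frac{13320}{13} \approx 1024.6$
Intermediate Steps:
$F{\left(W,z \right)} = 3 + W + z$ ($F{\left(W,z \right)} = \left(3 + z\right) + W = 3 + W + z$)
$- 8 \left(-128 + \frac{-27 - \left(4 - 2 \cdot 2 \cdot 6\right)}{79 + F{\left(8,1 \right)}}\right) = - 8 \left(-128 + \frac{-27 - \left(4 - 2 \cdot 2 \cdot 6\right)}{79 + \left(3 + 8 + 1\right)}\right) = - 8 \left(-128 + \frac{-27 + \left(-4 + 2 \cdot 12\right)}{79 + 12}\right) = - 8 \left(-128 + \frac{-27 + \left(-4 + 24\right)}{91}\right) = - 8 \left(-128 + \left(-27 + 20\right) \frac{1}{91}\right) = - 8 \left(-128 - \frac{1}{13}\right) = \left(-8\right) \left(- \frac{1665}{13}\right) = \frac{13320}{13}$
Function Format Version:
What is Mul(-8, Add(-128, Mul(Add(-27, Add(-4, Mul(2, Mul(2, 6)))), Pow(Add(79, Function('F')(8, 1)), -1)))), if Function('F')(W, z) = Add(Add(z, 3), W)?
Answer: Rational(13320, 13) ≈ 1024.6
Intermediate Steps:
Function('F')(W, z) = Add(3, W, z) (Function('F')(W, z) = Add(Add(3, z), W) = Add(3, W, z))
Mul(-8, Add(-128, Mul(Add(-27, Add(-4, Mul(2, Mul(2, 6)))), Pow(Add(79, Function('F')(8, 1)), -1)))) = Mul(-8, Add(-128, Mul(Add(-27, Add(-4, Mul(2, Mul(2, 6)))), Pow(Add(79, Add(3, 8, 1)), -1)))) = Mul(-8, Add(-128, Mul(Add(-27, Add(-4, Mul(2, 12))), Pow(Add(79, 12), -1)))) = Mul(-8, Add(-128, Mul(Add(-27, Add(-4, 24)), Pow(91, -1)))) = Mul(-8, Add(-128, Mul(Add(-27, 20), Rational(1, 91)))) = Mul(-8, Add(-128, Mul(-7, Rational(1, 91)))) = Mul(-8, Add(-128, Rational(-1, 13))) = Mul(-8, Rational(-1665, 13)) = Rational(13320, 13)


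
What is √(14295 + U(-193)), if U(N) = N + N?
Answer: √13909 ≈ 117.94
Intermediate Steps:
U(N) = 2*N
√(14295 + U(-193)) = √(14295 + 2*(-193)) = √(14295 - 386) = √13909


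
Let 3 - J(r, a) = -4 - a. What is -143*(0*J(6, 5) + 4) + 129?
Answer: -443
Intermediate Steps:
J(r, a) = 7 + a (J(r, a) = 3 - (-4 - a) = 3 + (4 + a) = 7 + a)
-143*(0*J(6, 5) + 4) + 129 = -143*(0*(7 + 5) + 4) + 129 = -143*(0*12 + 4) + 129 = -143*(0 + 4) + 129 = -143*4 + 129 = -572 + 129 = -443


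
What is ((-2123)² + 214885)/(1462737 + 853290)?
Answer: 4722014/2316027 ≈ 2.0388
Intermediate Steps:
((-2123)² + 214885)/(1462737 + 853290) = (4507129 + 214885)/2316027 = 4722014*(1/2316027) = 4722014/2316027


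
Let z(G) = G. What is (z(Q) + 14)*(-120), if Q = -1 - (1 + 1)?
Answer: -1320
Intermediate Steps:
Q = -3 (Q = -1 - 1*2 = -1 - 2 = -3)
(z(Q) + 14)*(-120) = (-3 + 14)*(-120) = 11*(-120) = -1320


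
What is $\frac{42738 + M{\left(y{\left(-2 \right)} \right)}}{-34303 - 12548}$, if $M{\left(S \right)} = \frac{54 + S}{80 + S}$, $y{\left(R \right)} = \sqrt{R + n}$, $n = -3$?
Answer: $\frac{- 42739 \sqrt{5} + 3419094 i}{46851 \left(\sqrt{5} - 80 i\right)} \approx -0.91223 - 1.9374 \cdot 10^{-7} i$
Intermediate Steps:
$y{\left(R \right)} = \sqrt{-3 + R}$ ($y{\left(R \right)} = \sqrt{R - 3} = \sqrt{-3 + R}$)
$M{\left(S \right)} = \frac{54 + S}{80 + S}$
$\frac{42738 + M{\left(y{\left(-2 \right)} \right)}}{-34303 - 12548} = \frac{42738 + \frac{54 + \sqrt{-3 - 2}}{80 + \sqrt{-3 - 2}}}{-34303 - 12548} = \frac{42738 + \frac{54 + \sqrt{-5}}{80 + \sqrt{-5}}}{-46851} = \left(42738 + \frac{54 + i \sqrt{5}}{80 + i \sqrt{5}}\right) \left(- \frac{1}{46851}\right) = - \frac{14246}{15617} - \frac{54 + i \sqrt{5}}{46851 \left(80 + i \sqrt{5}\right)}$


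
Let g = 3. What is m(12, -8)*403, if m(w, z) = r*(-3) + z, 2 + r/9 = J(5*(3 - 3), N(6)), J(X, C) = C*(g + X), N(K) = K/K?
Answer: -14105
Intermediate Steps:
N(K) = 1
J(X, C) = C*(3 + X)
r = 9 (r = -18 + 9*(1*(3 + 5*(3 - 3))) = -18 + 9*(1*(3 + 5*0)) = -18 + 9*(1*(3 + 0)) = -18 + 9*(1*3) = -18 + 9*3 = -18 + 27 = 9)
m(w, z) = -27 + z (m(w, z) = 9*(-3) + z = -27 + z)
m(12, -8)*403 = (-27 - 8)*403 = -35*403 = -14105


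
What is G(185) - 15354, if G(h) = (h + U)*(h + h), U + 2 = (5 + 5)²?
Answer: 89356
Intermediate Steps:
U = 98 (U = -2 + (5 + 5)² = -2 + 10² = -2 + 100 = 98)
G(h) = 2*h*(98 + h) (G(h) = (h + 98)*(h + h) = (98 + h)*(2*h) = 2*h*(98 + h))
G(185) - 15354 = 2*185*(98 + 185) - 15354 = 2*185*283 - 15354 = 104710 - 15354 = 89356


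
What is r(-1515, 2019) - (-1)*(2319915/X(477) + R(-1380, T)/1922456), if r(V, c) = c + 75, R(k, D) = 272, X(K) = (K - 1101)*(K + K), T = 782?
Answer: 7666594281593/3668046048 ≈ 2090.1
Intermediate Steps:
X(K) = 2*K*(-1101 + K) (X(K) = (-1101 + K)*(2*K) = 2*K*(-1101 + K))
r(V, c) = 75 + c
r(-1515, 2019) - (-1)*(2319915/X(477) + R(-1380, T)/1922456) = (75 + 2019) - (-1)*(2319915/((2*477*(-1101 + 477))) + 272/1922456) = 2094 - (-1)*(2319915/((2*477*(-624))) + 272*(1/1922456)) = 2094 - (-1)*(2319915/(-595296) + 34/240307) = 2094 - (-1)*(2319915*(-1/595296) + 34/240307) = 2094 - (-1)*(-59485/15264 + 34/240307) = 2094 - (-1)*(-14294142919)/3668046048 = 2094 - 1*14294142919/3668046048 = 2094 - 14294142919/3668046048 = 7666594281593/3668046048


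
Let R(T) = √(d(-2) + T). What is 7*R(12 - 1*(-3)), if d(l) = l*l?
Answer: 7*√19 ≈ 30.512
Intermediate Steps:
d(l) = l²
R(T) = √(4 + T) (R(T) = √((-2)² + T) = √(4 + T))
7*R(12 - 1*(-3)) = 7*√(4 + (12 - 1*(-3))) = 7*√(4 + (12 + 3)) = 7*√(4 + 15) = 7*√19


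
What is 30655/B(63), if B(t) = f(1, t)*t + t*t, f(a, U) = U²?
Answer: 30655/254016 ≈ 0.12068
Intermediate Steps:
B(t) = t² + t³ (B(t) = t²*t + t*t = t³ + t² = t² + t³)
30655/B(63) = 30655/((63²*(1 + 63))) = 30655/((3969*64)) = 30655/254016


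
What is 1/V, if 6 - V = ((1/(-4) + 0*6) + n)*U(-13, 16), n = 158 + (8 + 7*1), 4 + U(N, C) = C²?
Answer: -1/43527 ≈ -2.2974e-5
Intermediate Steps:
U(N, C) = -4 + C²
n = 173 (n = 158 + (8 + 7) = 158 + 15 = 173)
V = -43527 (V = 6 - ((1/(-4) + 0*6) + 173)*(-4 + 16²) = 6 - ((-¼ + 0) + 173)*(-4 + 256) = 6 - (-¼ + 173)*252 = 6 - 691*252/4 = 6 - 1*43533 = 6 - 43533 = -43527)
1/V = 1/(-43527) = -1/43527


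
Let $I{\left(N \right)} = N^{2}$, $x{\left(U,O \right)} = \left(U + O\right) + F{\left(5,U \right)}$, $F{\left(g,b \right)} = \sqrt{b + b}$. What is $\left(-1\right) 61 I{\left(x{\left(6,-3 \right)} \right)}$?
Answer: $-1281 - 732 \sqrt{3} \approx -2548.9$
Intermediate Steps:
$F{\left(g,b \right)} = \sqrt{2} \sqrt{b}$ ($F{\left(g,b \right)} = \sqrt{2 b} = \sqrt{2} \sqrt{b}$)
$x{\left(U,O \right)} = O + U + \sqrt{2} \sqrt{U}$ ($x{\left(U,O \right)} = \left(U + O\right) + \sqrt{2} \sqrt{U} = \left(O + U\right) + \sqrt{2} \sqrt{U} = O + U + \sqrt{2} \sqrt{U}$)
$\left(-1\right) 61 I{\left(x{\left(6,-3 \right)} \right)} = \left(-1\right) 61 \left(-3 + 6 + \sqrt{2} \sqrt{6}\right)^{2} = - 61 \left(-3 + 6 + 2 \sqrt{3}\right)^{2} = - 61 \left(3 + 2 \sqrt{3}\right)^{2}$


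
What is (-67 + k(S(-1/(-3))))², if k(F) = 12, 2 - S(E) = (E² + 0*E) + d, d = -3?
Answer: 3025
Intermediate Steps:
S(E) = 5 - E² (S(E) = 2 - ((E² + 0*E) - 3) = 2 - ((E² + 0) - 3) = 2 - (E² - 3) = 2 - (-3 + E²) = 2 + (3 - E²) = 5 - E²)
(-67 + k(S(-1/(-3))))² = (-67 + 12)² = (-55)² = 3025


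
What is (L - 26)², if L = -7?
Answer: 1089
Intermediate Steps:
(L - 26)² = (-7 - 26)² = (-33)² = 1089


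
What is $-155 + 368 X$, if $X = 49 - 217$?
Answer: $-61979$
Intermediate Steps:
$X = -168$
$-155 + 368 X = -155 + 368 \left(-168\right) = -155 - 61824 = -61979$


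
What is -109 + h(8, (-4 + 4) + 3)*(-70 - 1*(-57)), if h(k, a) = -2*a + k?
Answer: -135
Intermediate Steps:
h(k, a) = k - 2*a
-109 + h(8, (-4 + 4) + 3)*(-70 - 1*(-57)) = -109 + (8 - 2*((-4 + 4) + 3))*(-70 - 1*(-57)) = -109 + (8 - 2*(0 + 3))*(-70 + 57) = -109 + (8 - 2*3)*(-13) = -109 + (8 - 6)*(-13) = -109 + 2*(-13) = -109 - 26 = -135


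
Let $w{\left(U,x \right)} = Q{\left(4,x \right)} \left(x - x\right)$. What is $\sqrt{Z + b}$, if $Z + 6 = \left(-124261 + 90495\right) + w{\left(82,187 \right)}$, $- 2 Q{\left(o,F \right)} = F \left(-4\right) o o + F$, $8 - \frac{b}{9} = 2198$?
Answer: $11 i \sqrt{442} \approx 231.26 i$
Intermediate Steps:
$b = -19710$ ($b = 72 - 19782 = -19710$)
$Q{\left(o,F \right)} = - \frac{F}{2} + 2 F o^{2}$ ($Q{\left(o,F \right)} = - \frac{F \left(-4\right) o o + F}{2} = - \frac{- 4 F o o + F}{2} = - \frac{- 4 F o^{2} + F}{2} = - \frac{F - 4 F o^{2}}{2} = - \frac{F}{2} + 2 F o^{2}$)
$w{\left(U,x \right)} = 0$ ($w{\left(U,x \right)} = \frac{x \left(-1 + 4 \cdot 4^{2}\right)}{2} \left(x - x\right) = \frac{x \left(-1 + 4 \cdot 16\right)}{2} \cdot 0 = \frac{x \left(-1 + 64\right)}{2} \cdot 0 = \frac{1}{2} x 63 \cdot 0 = \frac{63 x}{2} \cdot 0 = 0$)
$Z = -33772$ ($Z = -6 + \left(\left(-124261 + 90495\right) + 0\right) = -6 + \left(-33766 + 0\right) = -6 - 33766 = -33772$)
$\sqrt{Z + b} = \sqrt{-33772 - 19710} = \sqrt{-53482} = 11 i \sqrt{442}$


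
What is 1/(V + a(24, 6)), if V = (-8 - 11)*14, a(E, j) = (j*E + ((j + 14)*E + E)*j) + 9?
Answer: 1/2911 ≈ 0.00034352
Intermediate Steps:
a(E, j) = 9 + E*j + j*(E + E*(14 + j)) (a(E, j) = (E*j + ((14 + j)*E + E)*j) + 9 = (E*j + (E*(14 + j) + E)*j) + 9 = (E*j + (E + E*(14 + j))*j) + 9 = (E*j + j*(E + E*(14 + j))) + 9 = 9 + E*j + j*(E + E*(14 + j)))
V = -266 (V = -19*14 = -266)
1/(V + a(24, 6)) = 1/(-266 + (9 + 24*6**2 + 16*24*6)) = 1/(-266 + (9 + 24*36 + 2304)) = 1/(-266 + (9 + 864 + 2304)) = 1/(-266 + 3177) = 1/2911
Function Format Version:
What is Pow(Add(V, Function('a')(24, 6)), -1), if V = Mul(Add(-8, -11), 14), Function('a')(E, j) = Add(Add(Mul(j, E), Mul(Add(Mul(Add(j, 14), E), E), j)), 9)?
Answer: Rational(1, 2911) ≈ 0.00034352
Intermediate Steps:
Function('a')(E, j) = Add(9, Mul(E, j), Mul(j, Add(E, Mul(E, Add(14, j))))) (Function('a')(E, j) = Add(Add(Mul(E, j), Mul(Add(Mul(Add(14, j), E), E), j)), 9) = Add(Add(Mul(E, j), Mul(Add(Mul(E, Add(14, j)), E), j)), 9) = Add(Add(Mul(E, j), Mul(Add(E, Mul(E, Add(14, j))), j)), 9) = Add(Add(Mul(E, j), Mul(j, Add(E, Mul(E, Add(14, j))))), 9) = Add(9, Mul(E, j), Mul(j, Add(E, Mul(E, Add(14, j))))))
V = -266 (V = Mul(-19, 14) = -266)
Pow(Add(V, Function('a')(24, 6)), -1) = Pow(Add(-266, Add(9, Mul(24, Pow(6, 2)), Mul(16, 24, 6))), -1) = Pow(Add(-266, Add(9, Mul(24, 36), 2304)), -1) = Pow(Add(-266, Add(9, 864, 2304)), -1) = Pow(Add(-266, 3177), -1) = Pow(2911, -1) = Rational(1, 2911)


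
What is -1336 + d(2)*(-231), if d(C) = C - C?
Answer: -1336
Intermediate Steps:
d(C) = 0
-1336 + d(2)*(-231) = -1336 + 0*(-231) = -1336 + 0 = -1336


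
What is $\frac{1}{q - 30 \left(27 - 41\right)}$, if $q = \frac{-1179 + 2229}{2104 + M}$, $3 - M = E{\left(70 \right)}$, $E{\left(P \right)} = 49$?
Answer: $\frac{49}{20605} \approx 0.0023781$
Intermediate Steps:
$M = -46$ ($M = 3 - 49 = -46$)
$q = \frac{25}{49}$ ($q = \frac{-1179 + 2229}{2104 - 46} = \frac{1050}{2058} = 1050 \cdot \frac{1}{2058} = \frac{25}{49} \approx 0.5102$)
$\frac{1}{q - 30 \left(27 - 41\right)} = \frac{1}{\frac{25}{49} - 30 \left(27 - 41\right)} = \frac{1}{\frac{25}{49} - -420} = \frac{1}{\frac{25}{49} + 420} = \frac{1}{\frac{20605}{49}} = \frac{49}{20605}$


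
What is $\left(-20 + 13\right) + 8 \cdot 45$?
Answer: $353$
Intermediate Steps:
$\left(-20 + 13\right) + 8 \cdot 45 = -7 + 360 = 353$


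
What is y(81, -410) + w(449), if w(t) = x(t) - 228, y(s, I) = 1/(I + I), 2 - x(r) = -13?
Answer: -174661/820 ≈ -213.00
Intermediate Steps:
x(r) = 15 (x(r) = 2 - 1*(-13) = 2 + 13 = 15)
y(s, I) = 1/(2*I)
w(t) = -213 (w(t) = 15 - 228 = -213)
y(81, -410) + w(449) = (½)/(-410) - 213 = (½)*(-1/410) - 213 = -1/820 - 213 = -174661/820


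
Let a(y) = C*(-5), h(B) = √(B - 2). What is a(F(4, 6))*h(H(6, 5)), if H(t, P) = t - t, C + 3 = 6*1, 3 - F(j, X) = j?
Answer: -15*I*√2 ≈ -21.213*I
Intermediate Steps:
F(j, X) = 3 - j
C = 3 (C = -3 + 6*1 = -3 + 6 = 3)
H(t, P) = 0
h(B) = √(-2 + B)
a(y) = -15 (a(y) = 3*(-5) = -15)
a(F(4, 6))*h(H(6, 5)) = -15*√(-2 + 0) = -15*I*√2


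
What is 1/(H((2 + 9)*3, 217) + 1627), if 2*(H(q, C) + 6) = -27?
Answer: 2/3215 ≈ 0.00062208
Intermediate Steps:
H(q, C) = -39/2 (H(q, C) = -6 + (1/2)*(-27) = -6 - 27/2 = -39/2)
1/(H((2 + 9)*3, 217) + 1627) = 1/(-39/2 + 1627) = 1/(3215/2) = 2/3215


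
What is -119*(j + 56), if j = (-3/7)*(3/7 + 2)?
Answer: -45781/7 ≈ -6540.1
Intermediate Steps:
j = -51/49 (j = (-3*⅐)*(3*(⅐) + 2) = -3*(3/7 + 2)/7 = -3/7*17/7 = -51/49 ≈ -1.0408)
-119*(j + 56) = -119*(-51/49 + 56) = -119*2693/49 = -45781/7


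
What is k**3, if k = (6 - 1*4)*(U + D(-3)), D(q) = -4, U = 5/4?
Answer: -1331/8 ≈ -166.38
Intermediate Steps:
U = 5/4 (U = 5*(1/4) = 5/4 ≈ 1.2500)
k = -11/2 (k = (6 - 1*4)*(5/4 - 4) = (6 - 4)*(-11/4) = 2*(-11/4) = -11/2 ≈ -5.5000)
k**3 = (-11/2)**3 = -1331/8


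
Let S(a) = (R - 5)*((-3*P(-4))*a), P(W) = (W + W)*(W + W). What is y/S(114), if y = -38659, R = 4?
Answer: -38659/21888 ≈ -1.7662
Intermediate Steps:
P(W) = 4*W² (P(W) = (2*W)*(2*W) = 4*W²)
S(a) = 192*a (S(a) = (4 - 5)*((-12*(-4)²)*a) = -(-12*16)*a = -(-3*64)*a = -(-192)*a = 192*a)
y/S(114) = -38659/(192*114) = -38659/21888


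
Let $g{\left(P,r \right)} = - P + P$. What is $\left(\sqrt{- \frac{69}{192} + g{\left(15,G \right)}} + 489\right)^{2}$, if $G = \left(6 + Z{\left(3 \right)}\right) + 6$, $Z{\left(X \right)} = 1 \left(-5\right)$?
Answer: $\frac{\left(3912 + i \sqrt{23}\right)^{2}}{64} \approx 2.3912 \cdot 10^{5} + 586.29 i$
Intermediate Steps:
$Z{\left(X \right)} = -5$
$G = 7$ ($G = \left(6 - 5\right) + 6 = 1 + 6 = 7$)
$g{\left(P,r \right)} = 0$
$\left(\sqrt{- \frac{69}{192} + g{\left(15,G \right)}} + 489\right)^{2} = \left(\sqrt{- \frac{69}{192} + 0} + 489\right)^{2} = \left(\sqrt{\left(-69\right) \frac{1}{192} + 0} + 489\right)^{2} = \left(\sqrt{- \frac{23}{64} + 0} + 489\right)^{2} = \left(\sqrt{- \frac{23}{64}} + 489\right)^{2} = \left(\frac{i \sqrt{23}}{8} + 489\right)^{2} = \left(489 + \frac{i \sqrt{23}}{8}\right)^{2}$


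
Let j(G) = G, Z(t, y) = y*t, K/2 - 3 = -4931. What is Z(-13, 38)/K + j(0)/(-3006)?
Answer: 247/4928 ≈ 0.050122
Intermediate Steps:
K = -9856 (K = 6 + 2*(-4931) = 6 - 9862 = -9856)
Z(t, y) = t*y
Z(-13, 38)/K + j(0)/(-3006) = -13*38/(-9856) + 0/(-3006) = -494*(-1/9856) + 0*(-1/3006) = 247/4928 + 0 = 247/4928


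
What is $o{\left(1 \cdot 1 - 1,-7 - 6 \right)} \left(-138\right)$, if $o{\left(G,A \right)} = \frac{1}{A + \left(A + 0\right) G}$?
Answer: $\frac{138}{13} \approx 10.615$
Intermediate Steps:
$o{\left(G,A \right)} = \frac{1}{A + A G}$
$o{\left(1 \cdot 1 - 1,-7 - 6 \right)} \left(-138\right) = \frac{1}{\left(-7 - 6\right) \left(1 + \left(1 \cdot 1 - 1\right)\right)} \left(-138\right) = \frac{1}{\left(-7 - 6\right) \left(1 + \left(1 - 1\right)\right)} \left(-138\right) = \frac{1}{\left(-13\right) \left(1 + 0\right)} \left(-138\right) = - \frac{1}{13 \cdot 1} \left(-138\right) = \left(- \frac{1}{13}\right) 1 \left(-138\right) = \left(- \frac{1}{13}\right) \left(-138\right) = \frac{138}{13}$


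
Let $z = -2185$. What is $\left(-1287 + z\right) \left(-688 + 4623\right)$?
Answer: $-13662320$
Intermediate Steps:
$\left(-1287 + z\right) \left(-688 + 4623\right) = \left(-1287 - 2185\right) \left(-688 + 4623\right) = \left(-3472\right) 3935 = -13662320$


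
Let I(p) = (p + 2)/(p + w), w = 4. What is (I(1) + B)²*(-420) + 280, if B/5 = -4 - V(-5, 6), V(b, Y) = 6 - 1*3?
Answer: -2483656/5 ≈ -4.9673e+5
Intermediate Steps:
V(b, Y) = 3 (V(b, Y) = 6 - 3 = 3)
I(p) = (2 + p)/(4 + p) (I(p) = (p + 2)/(p + 4) = (2 + p)/(4 + p))
B = -35 (B = 5*(-4 - 1*3) = 5*(-4 - 3) = 5*(-7) = -35)
(I(1) + B)²*(-420) + 280 = ((2 + 1)/(4 + 1) - 35)²*(-420) + 280 = (3/5 - 35)²*(-420) + 280 = ((⅕)*3 - 35)²*(-420) + 280 = (⅗ - 35)²*(-420) + 280 = (-172/5)²*(-420) + 280 = (29584/25)*(-420) + 280 = -2485056/5 + 280 = -2483656/5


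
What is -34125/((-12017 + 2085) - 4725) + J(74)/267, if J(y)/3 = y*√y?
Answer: 34125/14657 + 74*√74/89 ≈ 9.4807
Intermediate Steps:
J(y) = 3*y^(3/2) (J(y) = 3*(y*√y) = 3*y^(3/2))
-34125/((-12017 + 2085) - 4725) + J(74)/267 = -34125/((-12017 + 2085) - 4725) + (3*74^(3/2))/267 = -34125/(-9932 - 4725) + (3*(74*√74))*(1/267) = -34125/(-14657) + (222*√74)*(1/267) = -34125*(-1/14657) + 74*√74/89 = 34125/14657 + 74*√74/89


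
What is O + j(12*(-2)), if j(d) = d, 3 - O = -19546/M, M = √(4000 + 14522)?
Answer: -21 + 9773*√42/441 ≈ 122.62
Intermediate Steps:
M = 21*√42 (M = √18522 = 21*√42 ≈ 136.10)
O = 3 + 9773*√42/441 (O = 3 - (-19546)/(21*√42) = 3 - (-19546)*√42/882 = 3 - (-9773)*√42/441 = 3 + 9773*√42/441 ≈ 146.62)
O + j(12*(-2)) = (3 + 9773*√42/441) + 12*(-2) = (3 + 9773*√42/441) - 24 = -21 + 9773*√42/441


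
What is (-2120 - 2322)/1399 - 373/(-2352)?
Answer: -9925757/3290448 ≈ -3.0165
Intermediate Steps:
(-2120 - 2322)/1399 - 373/(-2352) = -4442*1/1399 - 373*(-1/2352) = -4442/1399 + 373/2352 = -9925757/3290448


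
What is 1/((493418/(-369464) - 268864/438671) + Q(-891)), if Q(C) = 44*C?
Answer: -81036571172/3177115628095275 ≈ -2.5506e-5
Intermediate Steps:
1/((493418/(-369464) - 268864/438671) + Q(-891)) = 1/((493418/(-369464) - 268864/438671) + 44*(-891)) = 1/((493418*(-1/369464) - 268864*1/438671) - 39204) = 1/((-246709/184732 - 268864/438671) - 39204) = 1/(-157891868187/81036571172 - 39204) = 1/(-3177115628095275/81036571172) = -81036571172/3177115628095275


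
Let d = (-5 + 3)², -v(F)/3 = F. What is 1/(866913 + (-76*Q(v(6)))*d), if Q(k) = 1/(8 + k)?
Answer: 5/4334717 ≈ 1.1535e-6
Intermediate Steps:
v(F) = -3*F
d = 4 (d = (-2)² = 4)
1/(866913 + (-76*Q(v(6)))*d) = 1/(866913 - 76/(8 - 3*6)*4) = 1/(866913 - 76/(8 - 18)*4) = 1/(866913 - 76/(-10)*4) = 1/(866913 - 76*(-⅒)*4) = 1/(866913 + (38/5)*4) = 1/(866913 + 152/5) = 1/(4334717/5) = 5/4334717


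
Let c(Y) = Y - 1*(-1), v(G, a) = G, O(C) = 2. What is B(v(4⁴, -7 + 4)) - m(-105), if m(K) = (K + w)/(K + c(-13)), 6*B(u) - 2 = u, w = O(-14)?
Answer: 4928/117 ≈ 42.120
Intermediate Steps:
w = 2
B(u) = ⅓ + u/6
c(Y) = 1 + Y (c(Y) = Y + 1 = 1 + Y)
m(K) = (2 + K)/(-12 + K) (m(K) = (K + 2)/(K + (1 - 13)) = (2 + K)/(K - 12) = (2 + K)/(-12 + K))
B(v(4⁴, -7 + 4)) - m(-105) = (⅓ + (⅙)*4⁴) - (2 - 105)/(-12 - 105) = (⅓ + (⅙)*256) - (-103)/(-117) = (⅓ + 128/3) - (-1)*(-103)/117 = 43 - 1*103/117 = 43 - 103/117 = 4928/117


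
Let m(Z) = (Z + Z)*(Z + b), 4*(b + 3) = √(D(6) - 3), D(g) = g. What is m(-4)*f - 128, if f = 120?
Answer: 6592 - 240*√3 ≈ 6176.3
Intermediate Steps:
b = -3 + √3/4 (b = -3 + √(6 - 3)/4 = -3 + √3/4 ≈ -2.5670)
m(Z) = 2*Z*(-3 + Z + √3/4) (m(Z) = (Z + Z)*(Z + (-3 + √3/4)) = (2*Z)*(-3 + Z + √3/4) = 2*Z*(-3 + Z + √3/4))
m(-4)*f - 128 = ((½)*(-4)*(-12 + √3 + 4*(-4)))*120 - 128 = ((½)*(-4)*(-12 + √3 - 16))*120 - 128 = ((½)*(-4)*(-28 + √3))*120 - 128 = (56 - 2*√3)*120 - 128 = (6720 - 240*√3) - 128 = 6592 - 240*√3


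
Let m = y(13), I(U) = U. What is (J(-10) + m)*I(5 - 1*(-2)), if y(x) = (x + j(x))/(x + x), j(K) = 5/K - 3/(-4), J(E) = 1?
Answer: 14609/1352 ≈ 10.805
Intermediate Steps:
j(K) = ¾ + 5/K (j(K) = 5/K - 3*(-¼) = 5/K + ¾ = ¾ + 5/K)
y(x) = (¾ + x + 5/x)/(2*x) (y(x) = (x + (¾ + 5/x))/(x + x) = (¾ + x + 5/x)/((2*x)) = (¾ + x + 5/x)*(1/(2*x)) = (¾ + x + 5/x)/(2*x))
m = 735/1352 (m = (⅛)*(20 + 3*13 + 4*13²)/13² = (⅛)*(1/169)*(20 + 39 + 4*169) = (⅛)*(1/169)*(20 + 39 + 676) = (⅛)*(1/169)*735 = 735/1352 ≈ 0.54364)
(J(-10) + m)*I(5 - 1*(-2)) = (1 + 735/1352)*(5 - 1*(-2)) = 2087*(5 + 2)/1352 = (2087/1352)*7 = 14609/1352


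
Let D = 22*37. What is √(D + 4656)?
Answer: √5470 ≈ 73.959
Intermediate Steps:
D = 814
√(D + 4656) = √(814 + 4656) = √5470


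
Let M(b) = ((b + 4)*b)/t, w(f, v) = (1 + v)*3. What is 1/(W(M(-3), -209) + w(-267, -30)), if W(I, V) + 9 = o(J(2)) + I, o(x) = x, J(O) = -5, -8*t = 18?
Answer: -3/299 ≈ -0.010033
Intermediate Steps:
w(f, v) = 3 + 3*v
t = -9/4 (t = -1/8*18 = -9/4 ≈ -2.2500)
M(b) = -4*b*(4 + b)/9 (M(b) = ((b + 4)*b)/(-9/4) = ((4 + b)*b)*(-4/9) = (b*(4 + b))*(-4/9) = -4*b*(4 + b)/9)
W(I, V) = -14 + I (W(I, V) = -9 + (-5 + I) = -14 + I)
1/(W(M(-3), -209) + w(-267, -30)) = 1/((-14 - 4/9*(-3)*(4 - 3)) + (3 + 3*(-30))) = 1/((-14 - 4/9*(-3)*1) + (3 - 90)) = 1/((-14 + 4/3) - 87) = 1/(-38/3 - 87) = 1/(-299/3) = -3/299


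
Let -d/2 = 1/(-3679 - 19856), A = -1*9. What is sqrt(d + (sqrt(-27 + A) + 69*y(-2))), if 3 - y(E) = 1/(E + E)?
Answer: sqrt(55205011345 + 1477056600*I)/15690 ≈ 14.976 + 0.20032*I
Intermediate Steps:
y(E) = 3 - 1/(2*E) (y(E) = 3 - 1/(E + E) = 3 - 1/(2*E))
A = -9
d = 2/23535 (d = -2/(-3679 - 19856) = -2/(-23535) = -2*(-1/23535) = 2/23535 ≈ 8.4980e-5)
sqrt(d + (sqrt(-27 + A) + 69*y(-2))) = sqrt(2/23535 + (sqrt(-27 - 9) + 69*(3 - 1/2/(-2)))) = sqrt(2/23535 + (sqrt(-36) + 69*(3 - 1/2*(-1/2)))) = sqrt(2/23535 + (6*I + 69*(3 + 1/4))) = sqrt(2/23535 + (6*I + 69*(13/4))) = sqrt(2/23535 + (6*I + 897/4)) = sqrt(2/23535 + (897/4 + 6*I)) = sqrt(21110903/94140 + 6*I)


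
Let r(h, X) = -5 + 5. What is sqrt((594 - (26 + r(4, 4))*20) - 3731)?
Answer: I*sqrt(3657) ≈ 60.473*I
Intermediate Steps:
r(h, X) = 0
sqrt((594 - (26 + r(4, 4))*20) - 3731) = sqrt((594 - (26 + 0)*20) - 3731) = sqrt((594 - 26*20) - 3731) = sqrt((594 - 1*520) - 3731) = sqrt((594 - 520) - 3731) = sqrt(74 - 3731) = sqrt(-3657) = I*sqrt(3657)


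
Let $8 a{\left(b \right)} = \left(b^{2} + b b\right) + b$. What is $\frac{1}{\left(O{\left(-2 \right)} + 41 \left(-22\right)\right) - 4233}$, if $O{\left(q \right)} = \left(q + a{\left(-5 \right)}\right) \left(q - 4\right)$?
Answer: $- \frac{4}{20627} \approx -0.00019392$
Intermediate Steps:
$a{\left(b \right)} = \frac{b^{2}}{4} + \frac{b}{8}$ ($a{\left(b \right)} = \frac{\left(b^{2} + b b\right) + b}{8} = \frac{\left(b^{2} + b^{2}\right) + b}{8} = \frac{2 b^{2} + b}{8} = \frac{b + 2 b^{2}}{8} = \frac{b^{2}}{4} + \frac{b}{8}$)
$O{\left(q \right)} = \left(-4 + q\right) \left(\frac{45}{8} + q\right)$ ($O{\left(q \right)} = \left(q + \frac{1}{8} \left(-5\right) \left(1 + 2 \left(-5\right)\right)\right) \left(q - 4\right) = \left(q + \frac{1}{8} \left(-5\right) \left(1 - 10\right)\right) \left(-4 + q\right) = \left(q + \frac{1}{8} \left(-5\right) \left(-9\right)\right) \left(-4 + q\right) = \left(q + \frac{45}{8}\right) \left(-4 + q\right) = \left(\frac{45}{8} + q\right) \left(-4 + q\right) = \left(-4 + q\right) \left(\frac{45}{8} + q\right)$)
$\frac{1}{\left(O{\left(-2 \right)} + 41 \left(-22\right)\right) - 4233} = \frac{1}{\left(\left(- \frac{45}{2} + \left(-2\right)^{2} + \frac{13}{8} \left(-2\right)\right) + 41 \left(-22\right)\right) - 4233} = \frac{1}{\left(\left(- \frac{45}{2} + 4 - \frac{13}{4}\right) - 902\right) - 4233} = \frac{1}{\left(- \frac{87}{4} - 902\right) - 4233} = \frac{1}{- \frac{3695}{4} - 4233} = \frac{1}{- \frac{20627}{4}} = - \frac{4}{20627}$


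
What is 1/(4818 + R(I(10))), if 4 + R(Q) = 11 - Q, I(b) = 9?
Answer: 1/4816 ≈ 0.00020764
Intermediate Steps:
R(Q) = 7 - Q (R(Q) = -4 + (11 - Q) = 7 - Q)
1/(4818 + R(I(10))) = 1/(4818 + (7 - 1*9)) = 1/(4818 + (7 - 9)) = 1/(4818 - 2) = 1/4816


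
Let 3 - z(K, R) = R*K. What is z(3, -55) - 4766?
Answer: -4598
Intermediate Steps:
z(K, R) = 3 - K*R (z(K, R) = 3 - R*K = 3 - K*R)
z(3, -55) - 4766 = (3 - 1*3*(-55)) - 4766 = (3 + 165) - 4766 = 168 - 4766 = -4598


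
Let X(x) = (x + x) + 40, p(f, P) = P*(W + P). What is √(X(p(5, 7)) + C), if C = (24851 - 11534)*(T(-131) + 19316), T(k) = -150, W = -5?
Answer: √255233690 ≈ 15976.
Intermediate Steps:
p(f, P) = P*(-5 + P)
X(x) = 40 + 2*x (X(x) = 2*x + 40 = 40 + 2*x)
C = 255233622 (C = (24851 - 11534)*(-150 + 19316) = 13317*19166 = 255233622)
√(X(p(5, 7)) + C) = √((40 + 2*(7*(-5 + 7))) + 255233622) = √((40 + 2*(7*2)) + 255233622) = √((40 + 2*14) + 255233622) = √((40 + 28) + 255233622) = √(68 + 255233622) = √255233690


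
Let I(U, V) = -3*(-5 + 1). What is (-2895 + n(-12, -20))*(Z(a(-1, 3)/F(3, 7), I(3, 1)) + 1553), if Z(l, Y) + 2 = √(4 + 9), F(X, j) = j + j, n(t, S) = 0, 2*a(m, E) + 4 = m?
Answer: -4490145 - 2895*√13 ≈ -4.5006e+6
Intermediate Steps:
a(m, E) = -2 + m/2
I(U, V) = 12 (I(U, V) = -3*(-4) = 12)
F(X, j) = 2*j
Z(l, Y) = -2 + √13 (Z(l, Y) = -2 + √(4 + 9) = -2 + √13)
(-2895 + n(-12, -20))*(Z(a(-1, 3)/F(3, 7), I(3, 1)) + 1553) = (-2895 + 0)*((-2 + √13) + 1553) = -2895*(1551 + √13) = -4490145 - 2895*√13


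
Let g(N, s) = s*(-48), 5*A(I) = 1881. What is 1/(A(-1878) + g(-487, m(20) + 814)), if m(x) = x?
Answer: -5/198279 ≈ -2.5217e-5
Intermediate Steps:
A(I) = 1881/5 (A(I) = (⅕)*1881 = 1881/5)
g(N, s) = -48*s
1/(A(-1878) + g(-487, m(20) + 814)) = 1/(1881/5 - 48*(20 + 814)) = 1/(1881/5 - 48*834) = 1/(1881/5 - 40032) = 1/(-198279/5) = -5/198279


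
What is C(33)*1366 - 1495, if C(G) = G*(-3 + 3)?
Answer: -1495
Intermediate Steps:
C(G) = 0 (C(G) = G*0 = 0)
C(33)*1366 - 1495 = 0*1366 - 1495 = 0 - 1495 = -1495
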